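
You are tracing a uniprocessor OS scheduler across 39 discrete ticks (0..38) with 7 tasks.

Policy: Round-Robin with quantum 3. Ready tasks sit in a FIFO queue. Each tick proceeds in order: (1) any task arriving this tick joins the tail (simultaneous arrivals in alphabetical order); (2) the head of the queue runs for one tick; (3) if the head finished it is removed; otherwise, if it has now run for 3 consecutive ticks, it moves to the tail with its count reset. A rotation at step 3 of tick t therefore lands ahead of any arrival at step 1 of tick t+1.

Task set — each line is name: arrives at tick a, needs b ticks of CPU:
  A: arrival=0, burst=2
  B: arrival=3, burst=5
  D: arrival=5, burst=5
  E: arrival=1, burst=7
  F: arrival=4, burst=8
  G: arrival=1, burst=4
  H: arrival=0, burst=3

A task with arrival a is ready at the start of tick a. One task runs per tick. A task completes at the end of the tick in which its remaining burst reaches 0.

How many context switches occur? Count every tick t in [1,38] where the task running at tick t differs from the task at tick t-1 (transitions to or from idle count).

context switches = 14

t=0: queue=[A,H] q_used=0 → run A
t=1: queue=[A,H,E,G] q_used=1 → run A
t=2: queue=[H,E,G] q_used=0 → run H
t=3: queue=[H,E,G,B] q_used=1 → run H
t=4: queue=[H,E,G,B,F] q_used=2 → run H
t=5: queue=[E,G,B,F,D] q_used=0 → run E
t=6: queue=[E,G,B,F,D] q_used=1 → run E
t=7: queue=[E,G,B,F,D] q_used=2 → run E
t=8: queue=[G,B,F,D,E] q_used=0 → run G
t=9: queue=[G,B,F,D,E] q_used=1 → run G
t=10: queue=[G,B,F,D,E] q_used=2 → run G
t=11: queue=[B,F,D,E,G] q_used=0 → run B
t=12: queue=[B,F,D,E,G] q_used=1 → run B
t=13: queue=[B,F,D,E,G] q_used=2 → run B
t=14: queue=[F,D,E,G,B] q_used=0 → run F
t=15: queue=[F,D,E,G,B] q_used=1 → run F
t=16: queue=[F,D,E,G,B] q_used=2 → run F
t=17: queue=[D,E,G,B,F] q_used=0 → run D
t=18: queue=[D,E,G,B,F] q_used=1 → run D
t=19: queue=[D,E,G,B,F] q_used=2 → run D
t=20: queue=[E,G,B,F,D] q_used=0 → run E
t=21: queue=[E,G,B,F,D] q_used=1 → run E
t=22: queue=[E,G,B,F,D] q_used=2 → run E
t=23: queue=[G,B,F,D,E] q_used=0 → run G
t=24: queue=[B,F,D,E] q_used=0 → run B
t=25: queue=[B,F,D,E] q_used=1 → run B
t=26: queue=[F,D,E] q_used=0 → run F
t=27: queue=[F,D,E] q_used=1 → run F
t=28: queue=[F,D,E] q_used=2 → run F
t=29: queue=[D,E,F] q_used=0 → run D
t=30: queue=[D,E,F] q_used=1 → run D
t=31: queue=[E,F] q_used=0 → run E
t=32: queue=[F] q_used=0 → run F
t=33: queue=[F] q_used=1 → run F
t=34: (idle)
t=35: (idle)
t=36: (idle)
t=37: (idle)
t=38: (idle)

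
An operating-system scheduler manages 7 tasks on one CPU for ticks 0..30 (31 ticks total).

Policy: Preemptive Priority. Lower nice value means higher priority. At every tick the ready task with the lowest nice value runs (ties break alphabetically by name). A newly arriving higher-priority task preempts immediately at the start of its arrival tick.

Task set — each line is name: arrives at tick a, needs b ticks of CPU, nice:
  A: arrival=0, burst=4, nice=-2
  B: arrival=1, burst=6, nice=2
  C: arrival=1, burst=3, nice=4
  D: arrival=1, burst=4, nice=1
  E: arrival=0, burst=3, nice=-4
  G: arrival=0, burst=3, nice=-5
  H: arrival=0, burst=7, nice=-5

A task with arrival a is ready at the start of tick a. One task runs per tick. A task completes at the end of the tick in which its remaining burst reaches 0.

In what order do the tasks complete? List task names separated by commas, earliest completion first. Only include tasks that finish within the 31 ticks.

completion order = G, H, E, A, D, B, C

t=0: ready={A,E,G,H} → run G
t=1: ready={A,B,C,D,E,G,H} → run G
t=2: ready={A,B,C,D,E,G,H} → run G
t=3: ready={A,B,C,D,E,H} → run H
t=4: ready={A,B,C,D,E,H} → run H
t=5: ready={A,B,C,D,E,H} → run H
t=6: ready={A,B,C,D,E,H} → run H
t=7: ready={A,B,C,D,E,H} → run H
t=8: ready={A,B,C,D,E,H} → run H
t=9: ready={A,B,C,D,E,H} → run H
t=10: ready={A,B,C,D,E} → run E
t=11: ready={A,B,C,D,E} → run E
t=12: ready={A,B,C,D,E} → run E
t=13: ready={A,B,C,D} → run A
t=14: ready={A,B,C,D} → run A
t=15: ready={A,B,C,D} → run A
t=16: ready={A,B,C,D} → run A
t=17: ready={B,C,D} → run D
t=18: ready={B,C,D} → run D
t=19: ready={B,C,D} → run D
t=20: ready={B,C,D} → run D
t=21: ready={B,C} → run B
t=22: ready={B,C} → run B
t=23: ready={B,C} → run B
t=24: ready={B,C} → run B
t=25: ready={B,C} → run B
t=26: ready={B,C} → run B
t=27: ready={C} → run C
t=28: ready={C} → run C
t=29: ready={C} → run C
t=30: (idle)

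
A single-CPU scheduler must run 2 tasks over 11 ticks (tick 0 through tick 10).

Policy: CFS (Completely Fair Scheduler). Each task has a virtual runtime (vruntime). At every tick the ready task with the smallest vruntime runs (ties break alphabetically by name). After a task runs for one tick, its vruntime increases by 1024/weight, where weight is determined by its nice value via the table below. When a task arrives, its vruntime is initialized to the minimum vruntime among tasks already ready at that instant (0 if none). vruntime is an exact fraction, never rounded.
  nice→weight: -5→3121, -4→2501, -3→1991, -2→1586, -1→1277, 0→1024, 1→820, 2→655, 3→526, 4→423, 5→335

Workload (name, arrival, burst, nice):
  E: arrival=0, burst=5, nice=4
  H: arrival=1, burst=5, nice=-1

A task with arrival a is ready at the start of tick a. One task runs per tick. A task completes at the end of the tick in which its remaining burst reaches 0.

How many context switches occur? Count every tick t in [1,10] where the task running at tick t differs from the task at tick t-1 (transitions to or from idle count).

t=0: vr[E=0] → run E
t=1: vr[E=1024/423 H=1024/423] → run E
t=2: vr[E=2048/423 H=1024/423] → run H
t=3: vr[E=2048/423 H=1740800/540171] → run H
t=4: vr[E=2048/423 H=2173952/540171] → run H
t=5: vr[E=2048/423 H=2607104/540171] → run H
t=6: vr[E=2048/423 H=3040256/540171] → run E
t=7: vr[E=1024/141 H=3040256/540171] → run H
t=8: vr[E=1024/141] → run E
t=9: vr[E=4096/423] → run E
t=10: (idle)

context switches = 5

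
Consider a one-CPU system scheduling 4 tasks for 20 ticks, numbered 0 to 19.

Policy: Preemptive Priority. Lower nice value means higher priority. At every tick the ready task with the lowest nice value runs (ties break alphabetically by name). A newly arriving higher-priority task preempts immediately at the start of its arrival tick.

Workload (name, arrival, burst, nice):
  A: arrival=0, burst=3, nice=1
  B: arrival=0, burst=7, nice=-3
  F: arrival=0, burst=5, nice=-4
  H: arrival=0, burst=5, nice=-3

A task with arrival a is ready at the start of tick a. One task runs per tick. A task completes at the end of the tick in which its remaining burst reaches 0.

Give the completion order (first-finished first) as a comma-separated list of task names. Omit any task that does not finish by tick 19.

completion order = F, B, H, A

t=0: ready={A,B,F,H} → run F
t=1: ready={A,B,F,H} → run F
t=2: ready={A,B,F,H} → run F
t=3: ready={A,B,F,H} → run F
t=4: ready={A,B,F,H} → run F
t=5: ready={A,B,H} → run B
t=6: ready={A,B,H} → run B
t=7: ready={A,B,H} → run B
t=8: ready={A,B,H} → run B
t=9: ready={A,B,H} → run B
t=10: ready={A,B,H} → run B
t=11: ready={A,B,H} → run B
t=12: ready={A,H} → run H
t=13: ready={A,H} → run H
t=14: ready={A,H} → run H
t=15: ready={A,H} → run H
t=16: ready={A,H} → run H
t=17: ready={A} → run A
t=18: ready={A} → run A
t=19: ready={A} → run A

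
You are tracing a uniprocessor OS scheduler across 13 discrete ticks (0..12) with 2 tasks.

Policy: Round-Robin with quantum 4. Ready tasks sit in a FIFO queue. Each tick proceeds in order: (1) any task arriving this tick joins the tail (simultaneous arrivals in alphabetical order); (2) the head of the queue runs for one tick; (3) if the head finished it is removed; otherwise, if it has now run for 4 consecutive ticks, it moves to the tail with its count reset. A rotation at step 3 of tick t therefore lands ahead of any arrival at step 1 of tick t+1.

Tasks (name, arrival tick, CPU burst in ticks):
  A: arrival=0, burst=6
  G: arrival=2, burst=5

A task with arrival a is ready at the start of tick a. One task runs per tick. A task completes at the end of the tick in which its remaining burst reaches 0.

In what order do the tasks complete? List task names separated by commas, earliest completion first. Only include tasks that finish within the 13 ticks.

completion order = A, G

t=0: queue=[A] q_used=0 → run A
t=1: queue=[A] q_used=1 → run A
t=2: queue=[A,G] q_used=2 → run A
t=3: queue=[A,G] q_used=3 → run A
t=4: queue=[G,A] q_used=0 → run G
t=5: queue=[G,A] q_used=1 → run G
t=6: queue=[G,A] q_used=2 → run G
t=7: queue=[G,A] q_used=3 → run G
t=8: queue=[A,G] q_used=0 → run A
t=9: queue=[A,G] q_used=1 → run A
t=10: queue=[G] q_used=0 → run G
t=11: (idle)
t=12: (idle)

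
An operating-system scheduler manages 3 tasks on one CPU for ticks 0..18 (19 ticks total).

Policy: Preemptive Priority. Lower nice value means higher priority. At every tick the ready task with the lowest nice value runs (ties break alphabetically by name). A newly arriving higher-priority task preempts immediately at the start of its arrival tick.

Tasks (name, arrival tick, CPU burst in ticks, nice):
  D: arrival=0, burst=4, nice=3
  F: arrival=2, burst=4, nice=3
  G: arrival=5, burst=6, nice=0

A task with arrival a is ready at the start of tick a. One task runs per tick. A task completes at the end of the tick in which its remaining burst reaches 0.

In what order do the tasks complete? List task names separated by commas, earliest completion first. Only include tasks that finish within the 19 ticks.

completion order = D, G, F

t=0: ready={D} → run D
t=1: ready={D} → run D
t=2: ready={D,F} → run D
t=3: ready={D,F} → run D
t=4: ready={F} → run F
t=5: ready={F,G} → run G
t=6: ready={F,G} → run G
t=7: ready={F,G} → run G
t=8: ready={F,G} → run G
t=9: ready={F,G} → run G
t=10: ready={F,G} → run G
t=11: ready={F} → run F
t=12: ready={F} → run F
t=13: ready={F} → run F
t=14: (idle)
t=15: (idle)
t=16: (idle)
t=17: (idle)
t=18: (idle)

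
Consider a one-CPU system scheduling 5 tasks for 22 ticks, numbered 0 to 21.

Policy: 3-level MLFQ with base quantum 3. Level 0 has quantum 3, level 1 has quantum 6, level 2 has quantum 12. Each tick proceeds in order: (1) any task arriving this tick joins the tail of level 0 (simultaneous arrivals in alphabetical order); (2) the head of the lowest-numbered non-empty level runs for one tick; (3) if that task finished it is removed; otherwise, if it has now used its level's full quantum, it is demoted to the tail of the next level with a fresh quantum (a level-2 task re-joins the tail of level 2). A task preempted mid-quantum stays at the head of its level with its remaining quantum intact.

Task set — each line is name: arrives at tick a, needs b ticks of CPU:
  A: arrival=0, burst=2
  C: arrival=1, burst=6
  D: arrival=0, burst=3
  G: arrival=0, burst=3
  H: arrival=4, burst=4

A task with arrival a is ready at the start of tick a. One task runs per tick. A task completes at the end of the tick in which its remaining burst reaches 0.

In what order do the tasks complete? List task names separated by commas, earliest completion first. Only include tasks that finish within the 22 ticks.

completion order = A, D, G, C, H

t=0: L0/L1/L2 = ADG/-/- → run A
t=1: L0/L1/L2 = ADGC/-/- → run A
t=2: L0/L1/L2 = DGC/-/- → run D
t=3: L0/L1/L2 = DGC/-/- → run D
t=4: L0/L1/L2 = DGCH/-/- → run D
t=5: L0/L1/L2 = GCH/-/- → run G
t=6: L0/L1/L2 = GCH/-/- → run G
t=7: L0/L1/L2 = GCH/-/- → run G
t=8: L0/L1/L2 = CH/-/- → run C
t=9: L0/L1/L2 = CH/-/- → run C
t=10: L0/L1/L2 = CH/-/- → run C
t=11: L0/L1/L2 = H/C/- → run H
t=12: L0/L1/L2 = H/C/- → run H
t=13: L0/L1/L2 = H/C/- → run H
t=14: L0/L1/L2 = -/CH/- → run C
t=15: L0/L1/L2 = -/CH/- → run C
t=16: L0/L1/L2 = -/CH/- → run C
t=17: L0/L1/L2 = -/H/- → run H
t=18: (idle)
t=19: (idle)
t=20: (idle)
t=21: (idle)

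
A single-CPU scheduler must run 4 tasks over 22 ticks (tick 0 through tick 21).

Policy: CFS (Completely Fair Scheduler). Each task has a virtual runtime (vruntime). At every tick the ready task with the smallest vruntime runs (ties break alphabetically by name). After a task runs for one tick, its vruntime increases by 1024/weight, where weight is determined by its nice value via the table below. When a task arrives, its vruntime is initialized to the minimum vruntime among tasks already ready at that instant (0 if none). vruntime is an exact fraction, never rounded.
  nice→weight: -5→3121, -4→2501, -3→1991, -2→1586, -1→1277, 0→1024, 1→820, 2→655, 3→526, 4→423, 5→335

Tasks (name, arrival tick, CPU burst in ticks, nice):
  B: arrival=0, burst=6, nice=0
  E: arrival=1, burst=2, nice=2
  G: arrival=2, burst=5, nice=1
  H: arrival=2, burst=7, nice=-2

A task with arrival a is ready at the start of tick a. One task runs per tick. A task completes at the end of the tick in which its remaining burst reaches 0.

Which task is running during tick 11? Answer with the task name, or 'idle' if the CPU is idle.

running at tick 11 = B

t=0: vr[B=0] → run B
t=1: vr[B=1 E=1] → run B
t=2: vr[B=2 E=1 G=1 H=1] → run E
t=3: vr[B=2 E=1679/655 G=1 H=1] → run G
t=4: vr[B=2 E=1679/655 G=461/205 H=1] → run H
t=5: vr[B=2 E=1679/655 G=461/205 H=1305/793] → run H
t=6: vr[B=2 E=1679/655 G=461/205 H=1817/793] → run B
t=7: vr[B=3 E=1679/655 G=461/205 H=1817/793] → run G
t=8: vr[B=3 E=1679/655 G=717/205 H=1817/793] → run H
t=9: vr[B=3 E=1679/655 G=717/205 H=2329/793] → run E
t=10: vr[B=3 G=717/205 H=2329/793] → run H
t=11: vr[B=3 G=717/205 H=2841/793] → run B
t=12: vr[B=4 G=717/205 H=2841/793] → run G
t=13: vr[B=4 G=973/205 H=2841/793] → run H
t=14: vr[B=4 G=973/205 H=3353/793] → run B
t=15: vr[B=5 G=973/205 H=3353/793] → run H
t=16: vr[B=5 G=973/205 H=3865/793] → run G
t=17: vr[B=5 G=1229/205 H=3865/793] → run H
t=18: vr[B=5 G=1229/205] → run B
t=19: vr[G=1229/205] → run G
t=20: (idle)
t=21: (idle)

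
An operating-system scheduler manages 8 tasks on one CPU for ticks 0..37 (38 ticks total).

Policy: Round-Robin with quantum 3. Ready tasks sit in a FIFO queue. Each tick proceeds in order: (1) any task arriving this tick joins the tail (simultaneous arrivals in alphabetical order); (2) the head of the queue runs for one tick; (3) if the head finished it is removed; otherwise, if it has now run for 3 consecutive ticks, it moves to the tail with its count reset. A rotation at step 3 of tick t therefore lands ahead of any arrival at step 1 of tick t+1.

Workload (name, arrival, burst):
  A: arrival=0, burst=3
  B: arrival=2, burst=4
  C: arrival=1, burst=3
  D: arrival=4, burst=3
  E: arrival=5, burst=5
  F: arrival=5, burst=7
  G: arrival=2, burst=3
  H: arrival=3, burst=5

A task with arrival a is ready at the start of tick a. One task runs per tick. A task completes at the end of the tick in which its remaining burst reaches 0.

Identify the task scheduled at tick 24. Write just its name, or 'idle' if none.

running at tick 24 = B

t=0: queue=[A] q_used=0 → run A
t=1: queue=[A,C] q_used=1 → run A
t=2: queue=[A,C,B,G] q_used=2 → run A
t=3: queue=[C,B,G,H] q_used=0 → run C
t=4: queue=[C,B,G,H,D] q_used=1 → run C
t=5: queue=[C,B,G,H,D,E,F] q_used=2 → run C
t=6: queue=[B,G,H,D,E,F] q_used=0 → run B
t=7: queue=[B,G,H,D,E,F] q_used=1 → run B
t=8: queue=[B,G,H,D,E,F] q_used=2 → run B
t=9: queue=[G,H,D,E,F,B] q_used=0 → run G
t=10: queue=[G,H,D,E,F,B] q_used=1 → run G
t=11: queue=[G,H,D,E,F,B] q_used=2 → run G
t=12: queue=[H,D,E,F,B] q_used=0 → run H
t=13: queue=[H,D,E,F,B] q_used=1 → run H
t=14: queue=[H,D,E,F,B] q_used=2 → run H
t=15: queue=[D,E,F,B,H] q_used=0 → run D
t=16: queue=[D,E,F,B,H] q_used=1 → run D
t=17: queue=[D,E,F,B,H] q_used=2 → run D
t=18: queue=[E,F,B,H] q_used=0 → run E
t=19: queue=[E,F,B,H] q_used=1 → run E
t=20: queue=[E,F,B,H] q_used=2 → run E
t=21: queue=[F,B,H,E] q_used=0 → run F
t=22: queue=[F,B,H,E] q_used=1 → run F
t=23: queue=[F,B,H,E] q_used=2 → run F
t=24: queue=[B,H,E,F] q_used=0 → run B
t=25: queue=[H,E,F] q_used=0 → run H
t=26: queue=[H,E,F] q_used=1 → run H
t=27: queue=[E,F] q_used=0 → run E
t=28: queue=[E,F] q_used=1 → run E
t=29: queue=[F] q_used=0 → run F
t=30: queue=[F] q_used=1 → run F
t=31: queue=[F] q_used=2 → run F
t=32: queue=[F] q_used=0 → run F
t=33: (idle)
t=34: (idle)
t=35: (idle)
t=36: (idle)
t=37: (idle)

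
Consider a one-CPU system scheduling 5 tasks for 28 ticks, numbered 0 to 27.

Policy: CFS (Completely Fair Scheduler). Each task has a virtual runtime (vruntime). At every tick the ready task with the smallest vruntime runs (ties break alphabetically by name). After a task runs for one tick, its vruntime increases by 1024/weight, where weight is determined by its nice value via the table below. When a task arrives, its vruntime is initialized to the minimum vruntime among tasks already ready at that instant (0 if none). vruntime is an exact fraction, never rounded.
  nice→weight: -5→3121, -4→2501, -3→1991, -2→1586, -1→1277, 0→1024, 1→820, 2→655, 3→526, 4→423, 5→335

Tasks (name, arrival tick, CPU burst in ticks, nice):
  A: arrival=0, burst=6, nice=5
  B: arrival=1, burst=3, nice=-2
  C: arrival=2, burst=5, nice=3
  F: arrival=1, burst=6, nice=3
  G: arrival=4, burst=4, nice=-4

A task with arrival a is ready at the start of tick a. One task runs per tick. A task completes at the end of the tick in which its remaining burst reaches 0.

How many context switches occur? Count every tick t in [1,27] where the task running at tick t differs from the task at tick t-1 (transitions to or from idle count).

context switches = 21

t=0: vr[A=0] → run A
t=1: vr[A=1024/335 B=1024/335 F=1024/335] → run A
t=2: vr[A=2048/335 B=1024/335 C=1024/335 F=1024/335] → run B
t=3: vr[A=2048/335 B=983552/265655 C=1024/335 F=1024/335] → run C
t=4: vr[A=2048/335 B=983552/265655 C=440832/88105 F=1024/335 G=1024/335] → run F
t=5: vr[A=2048/335 B=983552/265655 C=440832/88105 F=440832/88105 G=1024/335] → run G
t=6: vr[A=2048/335 B=983552/265655 C=440832/88105 F=440832/88105 G=2904064/837835] → run G
t=7: vr[A=2048/335 B=983552/265655 C=440832/88105 F=440832/88105 G=3247104/837835] → run B
t=8: vr[A=2048/335 B=1155072/265655 C=440832/88105 F=440832/88105 G=3247104/837835] → run G
t=9: vr[A=2048/335 B=1155072/265655 C=440832/88105 F=440832/88105 G=3590144/837835] → run G
t=10: vr[A=2048/335 B=1155072/265655 C=440832/88105 F=440832/88105] → run B
t=11: vr[A=2048/335 C=440832/88105 F=440832/88105] → run C
t=12: vr[A=2048/335 C=612352/88105 F=440832/88105] → run F
t=13: vr[A=2048/335 C=612352/88105 F=612352/88105] → run A
t=14: vr[A=3072/335 C=612352/88105 F=612352/88105] → run C
t=15: vr[A=3072/335 C=783872/88105 F=612352/88105] → run F
t=16: vr[A=3072/335 C=783872/88105 F=783872/88105] → run C
t=17: vr[A=3072/335 C=955392/88105 F=783872/88105] → run F
t=18: vr[A=3072/335 C=955392/88105 F=955392/88105] → run A
t=19: vr[A=4096/335 C=955392/88105 F=955392/88105] → run C
t=20: vr[A=4096/335 F=955392/88105] → run F
t=21: vr[A=4096/335 F=1126912/88105] → run A
t=22: vr[A=1024/67 F=1126912/88105] → run F
t=23: vr[A=1024/67] → run A
t=24: (idle)
t=25: (idle)
t=26: (idle)
t=27: (idle)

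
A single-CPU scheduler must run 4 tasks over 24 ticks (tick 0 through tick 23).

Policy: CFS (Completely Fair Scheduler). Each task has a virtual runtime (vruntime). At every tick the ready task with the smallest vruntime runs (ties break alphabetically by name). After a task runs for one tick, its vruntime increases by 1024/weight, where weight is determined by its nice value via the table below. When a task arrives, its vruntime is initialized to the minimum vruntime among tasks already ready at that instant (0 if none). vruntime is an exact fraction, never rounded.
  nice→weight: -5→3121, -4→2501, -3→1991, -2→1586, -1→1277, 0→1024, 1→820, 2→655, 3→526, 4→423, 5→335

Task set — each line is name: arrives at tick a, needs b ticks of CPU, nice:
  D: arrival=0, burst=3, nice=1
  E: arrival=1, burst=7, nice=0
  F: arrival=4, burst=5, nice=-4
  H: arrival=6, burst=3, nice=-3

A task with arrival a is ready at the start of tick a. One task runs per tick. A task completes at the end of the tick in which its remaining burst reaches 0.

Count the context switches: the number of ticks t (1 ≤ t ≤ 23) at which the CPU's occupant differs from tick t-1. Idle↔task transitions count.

context switches = 12

t=0: vr[D=0] → run D
t=1: vr[D=256/205 E=256/205] → run D
t=2: vr[D=512/205 E=256/205] → run E
t=3: vr[D=512/205 E=461/205] → run E
t=4: vr[D=512/205 E=666/205 F=512/205] → run D
t=5: vr[E=666/205 F=512/205] → run F
t=6: vr[E=666/205 F=36352/12505 H=36352/12505] → run F
t=7: vr[E=666/205 F=41472/12505 H=36352/12505] → run H
t=8: vr[E=666/205 F=41472/12505 H=85181952/24897455] → run E
t=9: vr[E=871/205 F=41472/12505 H=85181952/24897455] → run F
t=10: vr[E=871/205 F=46592/12505 H=85181952/24897455] → run H
t=11: vr[E=871/205 F=46592/12505 H=97987072/24897455] → run F
t=12: vr[E=871/205 F=51712/12505 H=97987072/24897455] → run H
t=13: vr[E=871/205 F=51712/12505] → run F
t=14: vr[E=871/205] → run E
t=15: vr[E=1076/205] → run E
t=16: vr[E=1281/205] → run E
t=17: vr[E=1486/205] → run E
t=18: (idle)
t=19: (idle)
t=20: (idle)
t=21: (idle)
t=22: (idle)
t=23: (idle)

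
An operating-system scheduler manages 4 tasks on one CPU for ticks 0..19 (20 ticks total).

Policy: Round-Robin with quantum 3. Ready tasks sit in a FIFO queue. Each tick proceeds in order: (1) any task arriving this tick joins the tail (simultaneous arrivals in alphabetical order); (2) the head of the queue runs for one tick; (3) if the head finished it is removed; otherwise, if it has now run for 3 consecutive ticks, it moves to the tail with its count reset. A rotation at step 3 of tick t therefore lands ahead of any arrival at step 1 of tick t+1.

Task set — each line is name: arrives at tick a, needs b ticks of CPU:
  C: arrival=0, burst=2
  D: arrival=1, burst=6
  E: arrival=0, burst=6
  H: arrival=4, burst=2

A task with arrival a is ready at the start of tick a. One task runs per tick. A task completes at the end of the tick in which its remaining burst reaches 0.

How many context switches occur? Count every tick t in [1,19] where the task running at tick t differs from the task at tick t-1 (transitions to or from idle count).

t=0: queue=[C,E] q_used=0 → run C
t=1: queue=[C,E,D] q_used=1 → run C
t=2: queue=[E,D] q_used=0 → run E
t=3: queue=[E,D] q_used=1 → run E
t=4: queue=[E,D,H] q_used=2 → run E
t=5: queue=[D,H,E] q_used=0 → run D
t=6: queue=[D,H,E] q_used=1 → run D
t=7: queue=[D,H,E] q_used=2 → run D
t=8: queue=[H,E,D] q_used=0 → run H
t=9: queue=[H,E,D] q_used=1 → run H
t=10: queue=[E,D] q_used=0 → run E
t=11: queue=[E,D] q_used=1 → run E
t=12: queue=[E,D] q_used=2 → run E
t=13: queue=[D] q_used=0 → run D
t=14: queue=[D] q_used=1 → run D
t=15: queue=[D] q_used=2 → run D
t=16: (idle)
t=17: (idle)
t=18: (idle)
t=19: (idle)

context switches = 6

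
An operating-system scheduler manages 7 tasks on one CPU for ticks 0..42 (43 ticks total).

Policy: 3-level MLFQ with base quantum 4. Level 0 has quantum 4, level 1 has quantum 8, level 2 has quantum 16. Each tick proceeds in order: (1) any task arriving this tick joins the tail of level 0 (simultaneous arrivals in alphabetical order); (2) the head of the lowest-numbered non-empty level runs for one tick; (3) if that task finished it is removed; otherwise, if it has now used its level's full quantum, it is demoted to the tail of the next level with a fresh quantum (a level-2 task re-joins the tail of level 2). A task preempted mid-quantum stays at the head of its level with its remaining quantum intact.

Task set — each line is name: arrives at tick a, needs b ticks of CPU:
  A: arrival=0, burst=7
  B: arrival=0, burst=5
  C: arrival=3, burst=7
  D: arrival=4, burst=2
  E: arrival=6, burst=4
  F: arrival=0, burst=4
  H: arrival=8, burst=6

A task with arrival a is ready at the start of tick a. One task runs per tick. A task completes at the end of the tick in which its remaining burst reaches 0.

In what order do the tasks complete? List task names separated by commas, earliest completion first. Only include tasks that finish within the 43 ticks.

t=0: L0/L1/L2 = ABF/-/- → run A
t=1: L0/L1/L2 = ABF/-/- → run A
t=2: L0/L1/L2 = ABF/-/- → run A
t=3: L0/L1/L2 = ABFC/-/- → run A
t=4: L0/L1/L2 = BFCD/A/- → run B
t=5: L0/L1/L2 = BFCD/A/- → run B
t=6: L0/L1/L2 = BFCDE/A/- → run B
t=7: L0/L1/L2 = BFCDE/A/- → run B
t=8: L0/L1/L2 = FCDEH/AB/- → run F
t=9: L0/L1/L2 = FCDEH/AB/- → run F
t=10: L0/L1/L2 = FCDEH/AB/- → run F
t=11: L0/L1/L2 = FCDEH/AB/- → run F
t=12: L0/L1/L2 = CDEH/AB/- → run C
t=13: L0/L1/L2 = CDEH/AB/- → run C
t=14: L0/L1/L2 = CDEH/AB/- → run C
t=15: L0/L1/L2 = CDEH/AB/- → run C
t=16: L0/L1/L2 = DEH/ABC/- → run D
t=17: L0/L1/L2 = DEH/ABC/- → run D
t=18: L0/L1/L2 = EH/ABC/- → run E
t=19: L0/L1/L2 = EH/ABC/- → run E
t=20: L0/L1/L2 = EH/ABC/- → run E
t=21: L0/L1/L2 = EH/ABC/- → run E
t=22: L0/L1/L2 = H/ABC/- → run H
t=23: L0/L1/L2 = H/ABC/- → run H
t=24: L0/L1/L2 = H/ABC/- → run H
t=25: L0/L1/L2 = H/ABC/- → run H
t=26: L0/L1/L2 = -/ABCH/- → run A
t=27: L0/L1/L2 = -/ABCH/- → run A
t=28: L0/L1/L2 = -/ABCH/- → run A
t=29: L0/L1/L2 = -/BCH/- → run B
t=30: L0/L1/L2 = -/CH/- → run C
t=31: L0/L1/L2 = -/CH/- → run C
t=32: L0/L1/L2 = -/CH/- → run C
t=33: L0/L1/L2 = -/H/- → run H
t=34: L0/L1/L2 = -/H/- → run H
t=35: (idle)
t=36: (idle)
t=37: (idle)
t=38: (idle)
t=39: (idle)
t=40: (idle)
t=41: (idle)
t=42: (idle)

completion order = F, D, E, A, B, C, H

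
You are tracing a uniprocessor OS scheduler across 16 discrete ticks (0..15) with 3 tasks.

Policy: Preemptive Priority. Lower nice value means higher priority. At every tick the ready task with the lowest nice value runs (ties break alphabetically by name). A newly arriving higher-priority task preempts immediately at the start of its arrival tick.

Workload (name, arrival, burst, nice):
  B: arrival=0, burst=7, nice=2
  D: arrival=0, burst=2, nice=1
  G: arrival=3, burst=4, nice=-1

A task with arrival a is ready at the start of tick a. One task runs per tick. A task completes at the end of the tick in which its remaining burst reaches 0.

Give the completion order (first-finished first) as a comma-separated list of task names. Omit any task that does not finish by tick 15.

t=0: ready={B,D} → run D
t=1: ready={B,D} → run D
t=2: ready={B} → run B
t=3: ready={B,G} → run G
t=4: ready={B,G} → run G
t=5: ready={B,G} → run G
t=6: ready={B,G} → run G
t=7: ready={B} → run B
t=8: ready={B} → run B
t=9: ready={B} → run B
t=10: ready={B} → run B
t=11: ready={B} → run B
t=12: ready={B} → run B
t=13: (idle)
t=14: (idle)
t=15: (idle)

completion order = D, G, B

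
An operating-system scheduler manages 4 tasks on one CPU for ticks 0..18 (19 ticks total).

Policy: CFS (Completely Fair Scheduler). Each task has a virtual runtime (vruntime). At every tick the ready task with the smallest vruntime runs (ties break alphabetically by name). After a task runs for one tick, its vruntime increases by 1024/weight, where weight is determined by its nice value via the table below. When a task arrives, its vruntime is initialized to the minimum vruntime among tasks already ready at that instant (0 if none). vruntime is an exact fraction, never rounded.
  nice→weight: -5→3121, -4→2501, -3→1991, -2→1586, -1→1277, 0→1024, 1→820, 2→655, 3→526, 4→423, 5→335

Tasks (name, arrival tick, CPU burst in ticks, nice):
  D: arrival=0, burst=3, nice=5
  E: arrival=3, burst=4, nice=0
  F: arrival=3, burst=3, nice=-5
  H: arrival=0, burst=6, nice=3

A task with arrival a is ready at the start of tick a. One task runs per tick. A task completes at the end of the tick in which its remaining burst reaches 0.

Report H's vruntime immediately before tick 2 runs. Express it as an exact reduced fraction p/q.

t=0: vr[D=0 H=0] → run D
t=1: vr[D=1024/335 H=0] → run H
t=2: vr[D=1024/335 H=512/263] → run H
t=3: vr[D=1024/335 E=1024/335 F=1024/335 H=1024/263] → run D
t=4: vr[D=2048/335 E=1024/335 F=1024/335 H=1024/263] → run E
t=5: vr[D=2048/335 E=1359/335 F=1024/335 H=1024/263] → run F
t=6: vr[D=2048/335 E=1359/335 F=3538944/1045535 H=1024/263] → run F
t=7: vr[D=2048/335 E=1359/335 F=3881984/1045535 H=1024/263] → run F
t=8: vr[D=2048/335 E=1359/335 H=1024/263] → run H
t=9: vr[D=2048/335 E=1359/335 H=1536/263] → run E
t=10: vr[D=2048/335 E=1694/335 H=1536/263] → run E
t=11: vr[D=2048/335 E=2029/335 H=1536/263] → run H
t=12: vr[D=2048/335 E=2029/335 H=2048/263] → run E
t=13: vr[D=2048/335 H=2048/263] → run D
t=14: vr[H=2048/263] → run H
t=15: vr[H=2560/263] → run H
t=16: (idle)
t=17: (idle)
t=18: (idle)

vruntime(H, start of tick 2) = 512/263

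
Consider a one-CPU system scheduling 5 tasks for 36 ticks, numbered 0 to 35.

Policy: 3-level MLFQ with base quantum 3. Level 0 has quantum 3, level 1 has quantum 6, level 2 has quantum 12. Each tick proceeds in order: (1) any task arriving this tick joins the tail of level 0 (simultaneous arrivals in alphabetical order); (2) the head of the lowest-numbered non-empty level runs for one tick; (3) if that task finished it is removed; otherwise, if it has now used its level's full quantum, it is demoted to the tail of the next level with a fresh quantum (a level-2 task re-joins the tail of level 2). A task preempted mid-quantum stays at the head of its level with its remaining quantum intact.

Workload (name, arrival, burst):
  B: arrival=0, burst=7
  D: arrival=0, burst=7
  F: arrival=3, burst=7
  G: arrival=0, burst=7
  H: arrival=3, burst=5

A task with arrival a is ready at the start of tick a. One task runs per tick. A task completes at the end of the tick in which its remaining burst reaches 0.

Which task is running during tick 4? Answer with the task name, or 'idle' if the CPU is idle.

running at tick 4 = D

t=0: L0/L1/L2 = BDG/-/- → run B
t=1: L0/L1/L2 = BDG/-/- → run B
t=2: L0/L1/L2 = BDG/-/- → run B
t=3: L0/L1/L2 = DGFH/B/- → run D
t=4: L0/L1/L2 = DGFH/B/- → run D
t=5: L0/L1/L2 = DGFH/B/- → run D
t=6: L0/L1/L2 = GFH/BD/- → run G
t=7: L0/L1/L2 = GFH/BD/- → run G
t=8: L0/L1/L2 = GFH/BD/- → run G
t=9: L0/L1/L2 = FH/BDG/- → run F
t=10: L0/L1/L2 = FH/BDG/- → run F
t=11: L0/L1/L2 = FH/BDG/- → run F
t=12: L0/L1/L2 = H/BDGF/- → run H
t=13: L0/L1/L2 = H/BDGF/- → run H
t=14: L0/L1/L2 = H/BDGF/- → run H
t=15: L0/L1/L2 = -/BDGFH/- → run B
t=16: L0/L1/L2 = -/BDGFH/- → run B
t=17: L0/L1/L2 = -/BDGFH/- → run B
t=18: L0/L1/L2 = -/BDGFH/- → run B
t=19: L0/L1/L2 = -/DGFH/- → run D
t=20: L0/L1/L2 = -/DGFH/- → run D
t=21: L0/L1/L2 = -/DGFH/- → run D
t=22: L0/L1/L2 = -/DGFH/- → run D
t=23: L0/L1/L2 = -/GFH/- → run G
t=24: L0/L1/L2 = -/GFH/- → run G
t=25: L0/L1/L2 = -/GFH/- → run G
t=26: L0/L1/L2 = -/GFH/- → run G
t=27: L0/L1/L2 = -/FH/- → run F
t=28: L0/L1/L2 = -/FH/- → run F
t=29: L0/L1/L2 = -/FH/- → run F
t=30: L0/L1/L2 = -/FH/- → run F
t=31: L0/L1/L2 = -/H/- → run H
t=32: L0/L1/L2 = -/H/- → run H
t=33: (idle)
t=34: (idle)
t=35: (idle)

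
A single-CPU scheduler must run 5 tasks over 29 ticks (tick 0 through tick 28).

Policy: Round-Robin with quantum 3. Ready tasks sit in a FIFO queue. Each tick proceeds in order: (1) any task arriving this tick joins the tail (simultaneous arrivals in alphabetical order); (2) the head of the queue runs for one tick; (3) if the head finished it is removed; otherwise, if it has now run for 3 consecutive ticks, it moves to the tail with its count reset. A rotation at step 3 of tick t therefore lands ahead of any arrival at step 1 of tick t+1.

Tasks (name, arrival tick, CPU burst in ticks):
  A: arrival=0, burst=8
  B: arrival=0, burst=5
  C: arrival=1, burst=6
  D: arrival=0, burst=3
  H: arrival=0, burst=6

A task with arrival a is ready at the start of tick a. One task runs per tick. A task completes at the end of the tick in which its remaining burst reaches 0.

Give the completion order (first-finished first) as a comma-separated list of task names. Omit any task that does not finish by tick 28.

t=0: queue=[A,B,D,H] q_used=0 → run A
t=1: queue=[A,B,D,H,C] q_used=1 → run A
t=2: queue=[A,B,D,H,C] q_used=2 → run A
t=3: queue=[B,D,H,C,A] q_used=0 → run B
t=4: queue=[B,D,H,C,A] q_used=1 → run B
t=5: queue=[B,D,H,C,A] q_used=2 → run B
t=6: queue=[D,H,C,A,B] q_used=0 → run D
t=7: queue=[D,H,C,A,B] q_used=1 → run D
t=8: queue=[D,H,C,A,B] q_used=2 → run D
t=9: queue=[H,C,A,B] q_used=0 → run H
t=10: queue=[H,C,A,B] q_used=1 → run H
t=11: queue=[H,C,A,B] q_used=2 → run H
t=12: queue=[C,A,B,H] q_used=0 → run C
t=13: queue=[C,A,B,H] q_used=1 → run C
t=14: queue=[C,A,B,H] q_used=2 → run C
t=15: queue=[A,B,H,C] q_used=0 → run A
t=16: queue=[A,B,H,C] q_used=1 → run A
t=17: queue=[A,B,H,C] q_used=2 → run A
t=18: queue=[B,H,C,A] q_used=0 → run B
t=19: queue=[B,H,C,A] q_used=1 → run B
t=20: queue=[H,C,A] q_used=0 → run H
t=21: queue=[H,C,A] q_used=1 → run H
t=22: queue=[H,C,A] q_used=2 → run H
t=23: queue=[C,A] q_used=0 → run C
t=24: queue=[C,A] q_used=1 → run C
t=25: queue=[C,A] q_used=2 → run C
t=26: queue=[A] q_used=0 → run A
t=27: queue=[A] q_used=1 → run A
t=28: (idle)

completion order = D, B, H, C, A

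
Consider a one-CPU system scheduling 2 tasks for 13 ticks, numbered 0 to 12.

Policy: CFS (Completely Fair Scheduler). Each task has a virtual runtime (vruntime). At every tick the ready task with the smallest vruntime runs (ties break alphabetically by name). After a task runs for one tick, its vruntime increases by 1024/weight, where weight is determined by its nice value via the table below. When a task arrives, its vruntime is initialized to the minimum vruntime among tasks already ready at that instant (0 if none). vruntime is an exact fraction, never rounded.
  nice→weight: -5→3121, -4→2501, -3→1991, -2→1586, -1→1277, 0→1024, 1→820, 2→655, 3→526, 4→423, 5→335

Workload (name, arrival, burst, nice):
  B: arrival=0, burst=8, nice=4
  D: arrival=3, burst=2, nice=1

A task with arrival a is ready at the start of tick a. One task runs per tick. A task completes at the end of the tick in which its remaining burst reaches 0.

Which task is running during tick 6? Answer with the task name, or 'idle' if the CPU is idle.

t=0: vr[B=0] → run B
t=1: vr[B=1024/423] → run B
t=2: vr[B=2048/423] → run B
t=3: vr[B=1024/141 D=1024/141] → run B
t=4: vr[B=4096/423 D=1024/141] → run D
t=5: vr[B=4096/423 D=246016/28905] → run D
t=6: vr[B=4096/423] → run B
t=7: vr[B=5120/423] → run B
t=8: vr[B=2048/141] → run B
t=9: vr[B=7168/423] → run B
t=10: (idle)
t=11: (idle)
t=12: (idle)

running at tick 6 = B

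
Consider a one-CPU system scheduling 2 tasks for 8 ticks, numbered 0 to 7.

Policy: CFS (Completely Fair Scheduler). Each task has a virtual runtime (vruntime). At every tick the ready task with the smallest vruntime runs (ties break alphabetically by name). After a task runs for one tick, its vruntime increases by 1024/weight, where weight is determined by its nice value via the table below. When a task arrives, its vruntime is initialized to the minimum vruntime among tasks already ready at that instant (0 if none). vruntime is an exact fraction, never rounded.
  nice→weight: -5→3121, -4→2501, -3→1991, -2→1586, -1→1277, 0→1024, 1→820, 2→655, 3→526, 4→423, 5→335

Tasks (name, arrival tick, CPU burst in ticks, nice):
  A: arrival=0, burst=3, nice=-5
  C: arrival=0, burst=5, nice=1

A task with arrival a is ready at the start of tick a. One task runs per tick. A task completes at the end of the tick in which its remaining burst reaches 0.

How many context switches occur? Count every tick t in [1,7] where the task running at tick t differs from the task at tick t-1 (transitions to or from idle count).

t=0: vr[A=0 C=0] → run A
t=1: vr[A=1024/3121 C=0] → run C
t=2: vr[A=1024/3121 C=256/205] → run A
t=3: vr[A=2048/3121 C=256/205] → run A
t=4: vr[C=256/205] → run C
t=5: vr[C=512/205] → run C
t=6: vr[C=768/205] → run C
t=7: vr[C=1024/205] → run C

context switches = 3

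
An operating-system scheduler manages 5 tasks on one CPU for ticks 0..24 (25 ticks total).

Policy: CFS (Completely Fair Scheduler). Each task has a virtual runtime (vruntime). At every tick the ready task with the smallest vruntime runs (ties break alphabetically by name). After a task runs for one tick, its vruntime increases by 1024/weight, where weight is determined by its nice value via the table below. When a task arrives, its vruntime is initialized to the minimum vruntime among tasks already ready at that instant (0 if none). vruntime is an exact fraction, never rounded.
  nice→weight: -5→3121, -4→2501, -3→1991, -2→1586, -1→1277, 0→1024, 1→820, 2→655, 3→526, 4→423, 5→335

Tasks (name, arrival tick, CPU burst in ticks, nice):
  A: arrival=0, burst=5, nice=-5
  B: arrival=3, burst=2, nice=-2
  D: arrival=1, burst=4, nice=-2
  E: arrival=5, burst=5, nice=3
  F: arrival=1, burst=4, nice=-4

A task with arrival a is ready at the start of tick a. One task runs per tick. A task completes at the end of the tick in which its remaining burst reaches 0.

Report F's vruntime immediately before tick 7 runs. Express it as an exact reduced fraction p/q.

vruntime(F, start of tick 7) = 5756928/7805621

t=0: vr[A=0] → run A
t=1: vr[A=1024/3121 D=1024/3121 F=1024/3121] → run A
t=2: vr[A=2048/3121 D=1024/3121 F=1024/3121] → run D
t=3: vr[A=2048/3121 B=1024/3121 D=2409984/2474953 F=1024/3121] → run B
t=4: vr[A=2048/3121 B=2409984/2474953 D=2409984/2474953 F=1024/3121] → run F
t=5: vr[A=2048/3121 B=2409984/2474953 D=2409984/2474953 E=2048/3121 F=5756928/7805621] → run A
t=6: vr[A=3072/3121 B=2409984/2474953 D=2409984/2474953 E=2048/3121 F=5756928/7805621] → run E
t=7: vr[A=3072/3121 B=2409984/2474953 D=2409984/2474953 E=2136576/820823 F=5756928/7805621] → run F
t=8: vr[A=3072/3121 B=2409984/2474953 D=2409984/2474953 E=2136576/820823 F=8952832/7805621] → run B
t=9: vr[A=3072/3121 D=2409984/2474953 E=2136576/820823 F=8952832/7805621] → run D
t=10: vr[A=3072/3121 D=4007936/2474953 E=2136576/820823 F=8952832/7805621] → run A
t=11: vr[A=4096/3121 D=4007936/2474953 E=2136576/820823 F=8952832/7805621] → run F
t=12: vr[A=4096/3121 D=4007936/2474953 E=2136576/820823 F=12148736/7805621] → run A
t=13: vr[D=4007936/2474953 E=2136576/820823 F=12148736/7805621] → run F
t=14: vr[D=4007936/2474953 E=2136576/820823] → run D
t=15: vr[D=5605888/2474953 E=2136576/820823] → run D
t=16: vr[E=2136576/820823] → run E
t=17: vr[E=3734528/820823] → run E
t=18: vr[E=5332480/820823] → run E
t=19: vr[E=6930432/820823] → run E
t=20: (idle)
t=21: (idle)
t=22: (idle)
t=23: (idle)
t=24: (idle)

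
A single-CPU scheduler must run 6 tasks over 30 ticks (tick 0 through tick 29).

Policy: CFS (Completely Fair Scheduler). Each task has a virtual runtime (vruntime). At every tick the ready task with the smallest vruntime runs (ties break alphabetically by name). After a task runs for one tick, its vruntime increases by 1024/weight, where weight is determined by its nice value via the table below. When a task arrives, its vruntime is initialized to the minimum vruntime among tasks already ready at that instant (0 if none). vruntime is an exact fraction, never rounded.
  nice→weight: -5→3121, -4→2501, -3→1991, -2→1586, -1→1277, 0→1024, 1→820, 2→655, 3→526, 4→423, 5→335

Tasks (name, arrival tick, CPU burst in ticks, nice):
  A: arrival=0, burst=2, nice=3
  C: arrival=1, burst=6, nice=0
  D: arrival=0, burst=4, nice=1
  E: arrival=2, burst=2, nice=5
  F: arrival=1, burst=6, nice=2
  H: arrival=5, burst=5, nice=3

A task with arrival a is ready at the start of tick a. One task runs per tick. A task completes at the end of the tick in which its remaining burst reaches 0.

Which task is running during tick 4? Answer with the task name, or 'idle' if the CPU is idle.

running at tick 4 = F

t=0: vr[A=0 D=0] → run A
t=1: vr[A=512/263 C=0 D=0 F=0] → run C
t=2: vr[A=512/263 C=1 D=0 E=0 F=0] → run D
t=3: vr[A=512/263 C=1 D=256/205 E=0 F=0] → run E
t=4: vr[A=512/263 C=1 D=256/205 E=1024/335 F=0] → run F
t=5: vr[A=512/263 C=1 D=256/205 E=1024/335 F=1024/655 H=1] → run C
t=6: vr[A=512/263 C=2 D=256/205 E=1024/335 F=1024/655 H=1] → run H
t=7: vr[A=512/263 C=2 D=256/205 E=1024/335 F=1024/655 H=775/263] → run D
t=8: vr[A=512/263 C=2 D=512/205 E=1024/335 F=1024/655 H=775/263] → run F
t=9: vr[A=512/263 C=2 D=512/205 E=1024/335 F=2048/655 H=775/263] → run A
t=10: vr[C=2 D=512/205 E=1024/335 F=2048/655 H=775/263] → run C
t=11: vr[C=3 D=512/205 E=1024/335 F=2048/655 H=775/263] → run D
t=12: vr[C=3 D=768/205 E=1024/335 F=2048/655 H=775/263] → run H
t=13: vr[C=3 D=768/205 E=1024/335 F=2048/655 H=1287/263] → run C
t=14: vr[C=4 D=768/205 E=1024/335 F=2048/655 H=1287/263] → run E
t=15: vr[C=4 D=768/205 F=2048/655 H=1287/263] → run F
t=16: vr[C=4 D=768/205 F=3072/655 H=1287/263] → run D
t=17: vr[C=4 F=3072/655 H=1287/263] → run C
t=18: vr[C=5 F=3072/655 H=1287/263] → run F
t=19: vr[C=5 F=4096/655 H=1287/263] → run H
t=20: vr[C=5 F=4096/655 H=1799/263] → run C
t=21: vr[F=4096/655 H=1799/263] → run F
t=22: vr[F=1024/131 H=1799/263] → run H
t=23: vr[F=1024/131 H=2311/263] → run F
t=24: vr[H=2311/263] → run H
t=25: (idle)
t=26: (idle)
t=27: (idle)
t=28: (idle)
t=29: (idle)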